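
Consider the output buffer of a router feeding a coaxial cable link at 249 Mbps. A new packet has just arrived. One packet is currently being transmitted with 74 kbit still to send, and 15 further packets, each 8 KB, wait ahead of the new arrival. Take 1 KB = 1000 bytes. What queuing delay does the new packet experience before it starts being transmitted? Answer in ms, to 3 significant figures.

Each queued packet: L/R = 64000/249000000 = 0.257028 ms.
15 queued → 3.85542 ms.
Plus remaining 74000 bits of current packet: 0.297189 ms.
Queuing delay = 4.15 ms.

4.15 ms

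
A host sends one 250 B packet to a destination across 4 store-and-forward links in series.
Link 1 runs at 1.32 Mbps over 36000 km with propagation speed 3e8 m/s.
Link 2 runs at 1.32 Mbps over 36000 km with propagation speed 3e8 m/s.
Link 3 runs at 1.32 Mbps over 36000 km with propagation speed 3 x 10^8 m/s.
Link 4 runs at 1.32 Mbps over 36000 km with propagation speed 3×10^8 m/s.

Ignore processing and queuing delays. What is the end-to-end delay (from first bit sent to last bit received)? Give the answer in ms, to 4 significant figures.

486.1 ms

L = 250 × 8 = 2000 bits.
Transmission delay per hop = L/R = 2000/1320000 = 1.51515 ms; 4 hops → 6.06061 ms.
Propagation delays (d/s per hop): 120, 120, 120, 120 ms; sum = 480 ms.
End-to-end = 486.1 ms.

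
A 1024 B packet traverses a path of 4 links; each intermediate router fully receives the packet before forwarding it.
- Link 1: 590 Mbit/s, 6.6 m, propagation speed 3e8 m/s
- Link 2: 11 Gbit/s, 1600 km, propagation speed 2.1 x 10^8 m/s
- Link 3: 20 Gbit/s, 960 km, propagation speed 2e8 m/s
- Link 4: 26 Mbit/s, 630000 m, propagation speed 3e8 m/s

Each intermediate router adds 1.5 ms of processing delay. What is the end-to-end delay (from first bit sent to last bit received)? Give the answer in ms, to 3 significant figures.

L = 1024 × 8 = 8192 bits.
Transmission delays (L/R per hop): 0.0138847, 0.000744727, 0.0004096, 0.315077 ms; sum = 0.330116 ms.
Propagation delays (d/s per hop): 2.2e-05, 7.61905, 4.8, 2.1 ms; sum = 14.5191 ms.
Processing at 3 router(s): 3 × 1.5 ms = 4.5 ms.
End-to-end = 19.3 ms.

19.3 ms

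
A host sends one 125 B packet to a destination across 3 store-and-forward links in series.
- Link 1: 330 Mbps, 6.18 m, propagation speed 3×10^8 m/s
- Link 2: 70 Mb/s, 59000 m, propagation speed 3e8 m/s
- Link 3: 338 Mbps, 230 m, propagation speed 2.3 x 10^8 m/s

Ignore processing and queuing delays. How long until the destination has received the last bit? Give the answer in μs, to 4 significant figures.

L = 125 × 8 = 1000 bits.
Transmission delays (L/R per hop): 3.0303, 14.2857, 2.95858 μs; sum = 20.2746 μs.
Propagation delays (d/s per hop): 0.0206, 196.667, 1 μs; sum = 197.687 μs.
End-to-end = 218.0 μs.

218.0 μs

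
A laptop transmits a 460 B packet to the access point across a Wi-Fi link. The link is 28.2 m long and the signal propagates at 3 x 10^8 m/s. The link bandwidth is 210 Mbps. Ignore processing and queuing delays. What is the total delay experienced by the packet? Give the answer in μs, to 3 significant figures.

L = 460 × 8 = 3680 bits.
Transmission delay = L/R = 3680 / 210000000 = 17.5238 μs.
Propagation delay = d/s = 28.2 m / 300000000 m/s = 0.094 μs.
Total = 17.6 μs.

17.6 μs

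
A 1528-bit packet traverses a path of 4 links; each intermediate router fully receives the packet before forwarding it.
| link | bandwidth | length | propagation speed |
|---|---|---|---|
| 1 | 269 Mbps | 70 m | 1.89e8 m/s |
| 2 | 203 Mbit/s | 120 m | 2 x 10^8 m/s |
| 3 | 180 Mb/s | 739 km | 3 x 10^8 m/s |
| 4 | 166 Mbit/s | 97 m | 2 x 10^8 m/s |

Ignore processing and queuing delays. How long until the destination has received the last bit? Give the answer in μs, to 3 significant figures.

2500 μs

Transmission delays (L/R per hop): 5.6803, 7.52709, 8.48889, 9.20482 μs; sum = 30.9011 μs.
Propagation delays (d/s per hop): 0.37037, 0.6, 2463.33, 0.485 μs; sum = 2464.79 μs.
End-to-end = 2500 μs.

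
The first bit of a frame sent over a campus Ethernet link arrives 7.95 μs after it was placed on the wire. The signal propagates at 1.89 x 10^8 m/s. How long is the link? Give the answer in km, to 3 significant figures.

d = s × t_prop = 189000000 × 7.95e-06 = 1.50 km.

1.50 km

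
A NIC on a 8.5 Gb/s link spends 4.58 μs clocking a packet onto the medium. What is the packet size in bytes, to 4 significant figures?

4866 bytes

L = R × t_tx = 8500000000 b/s × 4.58e-06 s = 38930 bits.
In bytes: 38930 / 8 = 4866 bytes.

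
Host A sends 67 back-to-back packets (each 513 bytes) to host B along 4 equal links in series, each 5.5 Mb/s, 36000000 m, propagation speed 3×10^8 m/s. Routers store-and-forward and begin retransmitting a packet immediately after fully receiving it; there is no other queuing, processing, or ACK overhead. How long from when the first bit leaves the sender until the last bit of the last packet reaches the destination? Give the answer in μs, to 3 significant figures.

Per-hop transmission t_tx = L/R = 4104/5500000 = 746.182 μs.
Per-hop propagation t_prop = 36000000/300000000 = 120000 μs.
Pipeline fill: first packet needs 4·t_tx to clear all hops; remaining 66 packets each add one t_tx.
Total = (4+67-1)·t_tx + 4·t_prop = 70·746.182 + 4·120000 = 532000 μs.

532000 μs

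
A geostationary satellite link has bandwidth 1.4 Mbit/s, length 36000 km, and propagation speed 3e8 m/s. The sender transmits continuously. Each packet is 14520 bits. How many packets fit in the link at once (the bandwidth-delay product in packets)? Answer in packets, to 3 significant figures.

11.6 packets

Propagation delay = 36000000 / 300000000 = 0.12 s.
BDP = R × t_prop = 1400000 × 0.12 = 168000 bits.
In packets of 14520 bits: 11.6 packets.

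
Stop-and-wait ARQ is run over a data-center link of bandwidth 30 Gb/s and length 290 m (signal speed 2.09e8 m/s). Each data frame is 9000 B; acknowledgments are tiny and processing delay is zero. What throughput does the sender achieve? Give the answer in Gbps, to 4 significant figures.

t_tx = L/R = 72000/30000000000 = 2.4e-06 s.
t_prop = 290/209000000 = 1.38756e-06 s; RTT = 2.77512e-06 s.
Cycle = t_tx + RTT = 5.17512e-06 s.
Throughput = L / cycle = 72000 / 5.17512e-06 = 13.91 Gbps.

13.91 Gbps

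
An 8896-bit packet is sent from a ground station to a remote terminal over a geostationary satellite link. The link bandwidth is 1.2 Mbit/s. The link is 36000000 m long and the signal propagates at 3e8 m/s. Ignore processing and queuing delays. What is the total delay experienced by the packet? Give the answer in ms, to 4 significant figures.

127.4 ms

Transmission delay = L/R = 8896 / 1200000 = 7.41333 ms.
Propagation delay = d/s = 36000000 m / 300000000 m/s = 120 ms.
Total = 127.4 ms.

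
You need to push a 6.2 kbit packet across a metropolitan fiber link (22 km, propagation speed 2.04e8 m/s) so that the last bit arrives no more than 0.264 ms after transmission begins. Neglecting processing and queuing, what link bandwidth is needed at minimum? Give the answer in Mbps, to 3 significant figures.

39.7 Mbps

Propagation delay = 22000 / 204000000 = 0.107843 ms.
Transmission budget = 0.264 − 0.107843 = 0.156157 ms.
R ≥ L / t_tx = 6200 bits / 0.000156157 s = 39.7 Mbps.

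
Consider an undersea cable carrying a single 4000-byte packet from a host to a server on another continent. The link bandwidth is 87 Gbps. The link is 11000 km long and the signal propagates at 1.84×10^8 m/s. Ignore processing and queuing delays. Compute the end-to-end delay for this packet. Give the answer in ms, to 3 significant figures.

59.8 ms

L = 4000 × 8 = 32000 bits.
Transmission delay = L/R = 32000 / 87000000000 = 0.000367816 ms.
Propagation delay = d/s = 11000000 m / 184000000 m/s = 59.7826 ms.
Total = 59.8 ms.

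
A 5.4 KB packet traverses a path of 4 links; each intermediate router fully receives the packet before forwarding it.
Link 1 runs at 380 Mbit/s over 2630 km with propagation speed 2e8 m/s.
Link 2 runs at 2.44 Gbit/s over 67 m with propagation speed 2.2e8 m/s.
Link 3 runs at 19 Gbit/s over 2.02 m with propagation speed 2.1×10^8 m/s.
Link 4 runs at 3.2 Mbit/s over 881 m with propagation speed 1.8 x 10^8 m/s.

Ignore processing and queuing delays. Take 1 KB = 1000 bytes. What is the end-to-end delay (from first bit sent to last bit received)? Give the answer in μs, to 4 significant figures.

L = 43200 bits.
Transmission delays (L/R per hop): 113.684, 17.7049, 2.27368, 13500 μs; sum = 13633.7 μs.
Propagation delays (d/s per hop): 13150, 0.304545, 0.00961905, 4.89444 μs; sum = 13155.2 μs.
End-to-end = 26790 μs.

26790 μs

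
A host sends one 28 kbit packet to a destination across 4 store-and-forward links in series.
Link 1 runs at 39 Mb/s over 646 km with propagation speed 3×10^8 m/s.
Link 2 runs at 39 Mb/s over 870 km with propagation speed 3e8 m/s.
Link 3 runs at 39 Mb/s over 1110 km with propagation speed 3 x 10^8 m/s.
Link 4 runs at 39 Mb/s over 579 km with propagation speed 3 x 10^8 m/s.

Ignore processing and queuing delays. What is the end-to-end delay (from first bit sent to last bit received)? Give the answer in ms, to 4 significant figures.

13.56 ms

L = 28000 bits.
Transmission delay per hop = L/R = 28000/39000000 = 0.717949 ms; 4 hops → 2.87179 ms.
Propagation delays (d/s per hop): 2.15333, 2.9, 3.7, 1.93 ms; sum = 10.6833 ms.
End-to-end = 13.56 ms.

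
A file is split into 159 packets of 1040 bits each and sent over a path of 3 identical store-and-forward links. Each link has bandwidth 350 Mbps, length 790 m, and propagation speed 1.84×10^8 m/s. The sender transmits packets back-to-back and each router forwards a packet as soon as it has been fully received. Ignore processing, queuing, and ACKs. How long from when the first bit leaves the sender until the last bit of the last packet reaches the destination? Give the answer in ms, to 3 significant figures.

0.491 ms

Per-hop transmission t_tx = L/R = 1040/350000000 = 0.00297143 ms.
Per-hop propagation t_prop = 790/184000000 = 0.00429348 ms.
Pipeline fill: first packet needs 3·t_tx to clear all hops; remaining 158 packets each add one t_tx.
Total = (3+159-1)·t_tx + 3·t_prop = 161·0.00297143 + 3·0.00429348 = 0.491 ms.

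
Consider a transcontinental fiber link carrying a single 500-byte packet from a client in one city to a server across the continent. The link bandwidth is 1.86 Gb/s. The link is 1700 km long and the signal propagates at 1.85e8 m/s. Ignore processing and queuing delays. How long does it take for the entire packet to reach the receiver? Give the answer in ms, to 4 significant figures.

L = 500 × 8 = 4000 bits.
Transmission delay = L/R = 4000 / 1860000000 = 0.00215054 ms.
Propagation delay = d/s = 1700000 m / 185000000 m/s = 9.18919 ms.
Total = 9.191 ms.

9.191 ms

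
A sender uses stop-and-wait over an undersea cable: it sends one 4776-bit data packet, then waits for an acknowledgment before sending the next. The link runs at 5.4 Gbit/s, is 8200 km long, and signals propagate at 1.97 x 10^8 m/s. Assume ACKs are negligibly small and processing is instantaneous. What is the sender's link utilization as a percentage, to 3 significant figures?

0.00106 %

t_tx = L/R = 4776/5400000000 = 8.84444e-07 s.
t_prop = 8200000/197000000 = 0.0416244 s; RTT = 0.0832487 s.
Cycle = t_tx + RTT = 0.0832496 s.
Utilization = t_tx / cycle = 8.84444e-07/0.0832496 = 0.00106 %.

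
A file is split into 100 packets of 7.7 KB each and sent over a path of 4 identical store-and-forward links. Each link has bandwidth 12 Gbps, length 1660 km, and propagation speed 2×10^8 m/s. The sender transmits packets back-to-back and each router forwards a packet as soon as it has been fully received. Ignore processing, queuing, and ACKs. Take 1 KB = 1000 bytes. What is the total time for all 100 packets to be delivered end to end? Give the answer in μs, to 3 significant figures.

Per-hop transmission t_tx = L/R = 61600/12000000000 = 5.13333 μs.
Per-hop propagation t_prop = 1660000/200000000 = 8300 μs.
Pipeline fill: first packet needs 4·t_tx to clear all hops; remaining 99 packets each add one t_tx.
Total = (4+100-1)·t_tx + 4·t_prop = 103·5.13333 + 4·8300 = 33700 μs.

33700 μs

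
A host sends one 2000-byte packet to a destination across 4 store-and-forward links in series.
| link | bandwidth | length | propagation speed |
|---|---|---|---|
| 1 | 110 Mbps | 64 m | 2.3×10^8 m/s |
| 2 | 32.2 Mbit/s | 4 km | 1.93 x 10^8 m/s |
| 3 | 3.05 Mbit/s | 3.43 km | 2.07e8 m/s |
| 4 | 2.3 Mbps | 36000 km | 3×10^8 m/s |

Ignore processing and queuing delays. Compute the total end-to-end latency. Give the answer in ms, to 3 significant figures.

133 ms

L = 2000 × 8 = 16000 bits.
Transmission delays (L/R per hop): 0.145455, 0.496894, 5.2459, 6.95652 ms; sum = 12.8448 ms.
Propagation delays (d/s per hop): 0.000278261, 0.0207254, 0.01657, 120 ms; sum = 120.038 ms.
End-to-end = 133 ms.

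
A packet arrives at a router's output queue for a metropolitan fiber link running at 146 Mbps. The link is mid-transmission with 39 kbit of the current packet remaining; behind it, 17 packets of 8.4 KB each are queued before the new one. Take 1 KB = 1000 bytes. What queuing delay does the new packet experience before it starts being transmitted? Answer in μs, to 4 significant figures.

Each queued packet: L/R = 67200/146000000 = 460.274 μs.
17 queued → 7824.66 μs.
Plus remaining 39000 bits of current packet: 267.123 μs.
Queuing delay = 8092 μs.

8092 μs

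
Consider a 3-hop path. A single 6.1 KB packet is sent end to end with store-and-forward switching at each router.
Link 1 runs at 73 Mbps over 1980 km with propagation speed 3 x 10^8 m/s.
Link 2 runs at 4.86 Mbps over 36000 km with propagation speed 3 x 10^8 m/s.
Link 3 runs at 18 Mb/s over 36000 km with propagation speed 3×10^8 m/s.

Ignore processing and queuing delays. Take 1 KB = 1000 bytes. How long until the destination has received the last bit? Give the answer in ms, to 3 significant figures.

260 ms

L = 48800 bits.
Transmission delays (L/R per hop): 0.668493, 10.0412, 2.71111 ms; sum = 13.4208 ms.
Propagation delays (d/s per hop): 6.6, 120, 120 ms; sum = 246.6 ms.
End-to-end = 260 ms.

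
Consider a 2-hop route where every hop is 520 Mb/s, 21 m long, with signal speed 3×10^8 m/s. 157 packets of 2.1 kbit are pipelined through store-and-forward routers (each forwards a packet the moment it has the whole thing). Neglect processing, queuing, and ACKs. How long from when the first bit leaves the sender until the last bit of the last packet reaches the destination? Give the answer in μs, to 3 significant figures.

Per-hop transmission t_tx = L/R = 2100/520000000 = 4.03846 μs.
Per-hop propagation t_prop = 21/300000000 = 0.07 μs.
Pipeline fill: first packet needs 2·t_tx to clear all hops; remaining 156 packets each add one t_tx.
Total = (2+157-1)·t_tx + 2·t_prop = 158·4.03846 + 2·0.07 = 638 μs.

638 μs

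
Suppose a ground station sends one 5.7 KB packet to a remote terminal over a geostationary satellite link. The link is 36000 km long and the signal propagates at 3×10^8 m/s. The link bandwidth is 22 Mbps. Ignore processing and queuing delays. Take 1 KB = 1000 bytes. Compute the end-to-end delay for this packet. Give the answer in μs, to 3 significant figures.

122000 μs

L = 45600 bits.
Transmission delay = L/R = 45600 / 22000000 = 2072.73 μs.
Propagation delay = d/s = 36000000 m / 300000000 m/s = 120000 μs.
Total = 122000 μs.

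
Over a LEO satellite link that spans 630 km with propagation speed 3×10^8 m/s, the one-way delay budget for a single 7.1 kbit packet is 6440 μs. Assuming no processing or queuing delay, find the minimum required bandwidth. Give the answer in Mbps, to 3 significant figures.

1.64 Mbps

Propagation delay = 630000 / 300000000 = 2100 μs.
Transmission budget = 6440 − 2100 = 4340 μs.
R ≥ L / t_tx = 7100 bits / 0.00434 s = 1.64 Mbps.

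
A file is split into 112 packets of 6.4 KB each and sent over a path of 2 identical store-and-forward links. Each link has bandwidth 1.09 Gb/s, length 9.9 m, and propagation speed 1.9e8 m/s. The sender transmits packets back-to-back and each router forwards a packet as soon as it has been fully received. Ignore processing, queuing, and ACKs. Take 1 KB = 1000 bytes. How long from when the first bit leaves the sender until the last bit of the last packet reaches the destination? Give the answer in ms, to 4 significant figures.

Per-hop transmission t_tx = L/R = 51200/1090000000 = 0.0469725 ms.
Per-hop propagation t_prop = 9.9/190000000 = 5.21053e-05 ms.
Pipeline fill: first packet needs 2·t_tx to clear all hops; remaining 111 packets each add one t_tx.
Total = (2+112-1)·t_tx + 2·t_prop = 113·0.0469725 + 2·5.21053e-05 = 5.308 ms.

5.308 ms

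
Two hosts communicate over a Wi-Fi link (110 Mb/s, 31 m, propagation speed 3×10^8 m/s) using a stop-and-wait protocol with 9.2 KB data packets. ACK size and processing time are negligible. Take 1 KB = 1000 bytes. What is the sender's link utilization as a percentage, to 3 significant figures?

100 %

t_tx = L/R = 73600/110000000 = 0.000669091 s.
t_prop = 31/300000000 = 1.03333e-07 s; RTT = 2.06667e-07 s.
Cycle = t_tx + RTT = 0.000669298 s.
Utilization = t_tx / cycle = 0.000669091/0.000669298 = 100 %.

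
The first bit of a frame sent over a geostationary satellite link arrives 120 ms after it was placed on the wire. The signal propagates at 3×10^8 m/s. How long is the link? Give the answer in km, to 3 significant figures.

d = s × t_prop = 300000000 × 0.12 = 36000 km.

36000 km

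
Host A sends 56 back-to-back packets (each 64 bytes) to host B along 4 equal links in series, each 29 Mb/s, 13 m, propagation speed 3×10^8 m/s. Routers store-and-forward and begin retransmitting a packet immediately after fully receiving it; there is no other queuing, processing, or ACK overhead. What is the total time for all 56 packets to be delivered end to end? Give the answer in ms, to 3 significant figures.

1.04 ms

Per-hop transmission t_tx = L/R = 512/29000000 = 0.0176552 ms.
Per-hop propagation t_prop = 13/300000000 = 4.33333e-05 ms.
Pipeline fill: first packet needs 4·t_tx to clear all hops; remaining 55 packets each add one t_tx.
Total = (4+56-1)·t_tx + 4·t_prop = 59·0.0176552 + 4·4.33333e-05 = 1.04 ms.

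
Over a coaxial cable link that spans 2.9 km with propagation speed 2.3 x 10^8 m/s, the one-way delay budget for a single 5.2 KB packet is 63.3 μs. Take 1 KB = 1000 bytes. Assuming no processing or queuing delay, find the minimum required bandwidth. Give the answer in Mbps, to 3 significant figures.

821 Mbps

L = 41600 bits.
Propagation delay = 2900 / 2.3e+08 = 12.6087 μs.
Transmission budget = 63.3 − 12.6087 = 50.6913 μs.
R ≥ L / t_tx = 41600 bits / 5.06913e-05 s = 821 Mbps.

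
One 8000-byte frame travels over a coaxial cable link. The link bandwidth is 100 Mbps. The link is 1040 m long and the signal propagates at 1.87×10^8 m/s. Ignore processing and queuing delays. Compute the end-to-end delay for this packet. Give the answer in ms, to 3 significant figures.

L = 8000 × 8 = 64000 bits.
Transmission delay = L/R = 64000 / 100000000 = 0.64 ms.
Propagation delay = d/s = 1040 m / 187000000 m/s = 0.0055615 ms.
Total = 0.646 ms.

0.646 ms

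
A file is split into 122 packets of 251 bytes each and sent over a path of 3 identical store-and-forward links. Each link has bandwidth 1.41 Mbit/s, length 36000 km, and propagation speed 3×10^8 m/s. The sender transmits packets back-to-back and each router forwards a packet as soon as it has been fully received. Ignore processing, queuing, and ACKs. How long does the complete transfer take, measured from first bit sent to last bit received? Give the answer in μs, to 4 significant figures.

Per-hop transmission t_tx = L/R = 2008/1410000 = 1424.11 μs.
Per-hop propagation t_prop = 36000000/300000000 = 120000 μs.
Pipeline fill: first packet needs 3·t_tx to clear all hops; remaining 121 packets each add one t_tx.
Total = (3+122-1)·t_tx + 3·t_prop = 124·1424.11 + 3·120000 = 536600 μs.

536600 μs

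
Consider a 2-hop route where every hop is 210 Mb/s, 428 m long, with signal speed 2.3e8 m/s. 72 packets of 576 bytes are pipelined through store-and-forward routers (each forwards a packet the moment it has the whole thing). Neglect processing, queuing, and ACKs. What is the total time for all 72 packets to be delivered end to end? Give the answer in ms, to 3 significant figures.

1.61 ms

Per-hop transmission t_tx = L/R = 4608/210000000 = 0.0219429 ms.
Per-hop propagation t_prop = 428/2.3e+08 = 0.00186087 ms.
Pipeline fill: first packet needs 2·t_tx to clear all hops; remaining 71 packets each add one t_tx.
Total = (2+72-1)·t_tx + 2·t_prop = 73·0.0219429 + 2·0.00186087 = 1.61 ms.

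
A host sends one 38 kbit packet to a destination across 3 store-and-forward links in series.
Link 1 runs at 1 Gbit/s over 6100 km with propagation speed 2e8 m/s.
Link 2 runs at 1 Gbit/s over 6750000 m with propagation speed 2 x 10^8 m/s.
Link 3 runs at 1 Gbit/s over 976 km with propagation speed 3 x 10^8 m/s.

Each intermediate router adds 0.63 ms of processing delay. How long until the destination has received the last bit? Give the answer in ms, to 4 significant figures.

68.88 ms

L = 38000 bits.
Transmission delay per hop = L/R = 38000/1000000000 = 0.038 ms; 3 hops → 0.114 ms.
Propagation delays (d/s per hop): 30.5, 33.75, 3.25333 ms; sum = 67.5033 ms.
Processing at 2 router(s): 2 × 0.63 ms = 1.26 ms.
End-to-end = 68.88 ms.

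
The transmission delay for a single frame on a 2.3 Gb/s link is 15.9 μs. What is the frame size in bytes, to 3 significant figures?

L = R × t_tx = 2300000000 b/s × 1.59e-05 s = 36570 bits.
In bytes: 36570 / 8 = 4570 bytes.

4570 bytes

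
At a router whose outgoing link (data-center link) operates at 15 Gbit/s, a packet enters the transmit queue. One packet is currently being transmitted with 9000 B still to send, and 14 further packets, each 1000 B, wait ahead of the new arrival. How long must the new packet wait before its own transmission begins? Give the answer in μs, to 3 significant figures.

12.3 μs

Each queued packet: L/R = 8000/15000000000 = 0.533333 μs.
14 queued → 7.46667 μs.
Plus remaining 72000 bits of current packet: 4.8 μs.
Queuing delay = 12.3 μs.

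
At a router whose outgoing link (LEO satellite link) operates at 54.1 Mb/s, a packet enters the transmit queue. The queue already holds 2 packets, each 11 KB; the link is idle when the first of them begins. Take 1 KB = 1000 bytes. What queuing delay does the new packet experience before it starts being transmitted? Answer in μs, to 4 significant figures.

3253 μs

Each queued packet: L/R = 88000/54100000 = 1626.62 μs.
2 queued → 3253.23 μs.
Queuing delay = 3253 μs.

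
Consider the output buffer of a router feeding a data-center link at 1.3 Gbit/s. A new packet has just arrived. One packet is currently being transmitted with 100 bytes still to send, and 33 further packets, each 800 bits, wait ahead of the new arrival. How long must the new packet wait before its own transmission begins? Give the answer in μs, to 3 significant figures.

Each queued packet: L/R = 800/1300000000 = 0.615385 μs.
33 queued → 20.3077 μs.
Plus remaining 800 bits of current packet: 0.615385 μs.
Queuing delay = 20.9 μs.

20.9 μs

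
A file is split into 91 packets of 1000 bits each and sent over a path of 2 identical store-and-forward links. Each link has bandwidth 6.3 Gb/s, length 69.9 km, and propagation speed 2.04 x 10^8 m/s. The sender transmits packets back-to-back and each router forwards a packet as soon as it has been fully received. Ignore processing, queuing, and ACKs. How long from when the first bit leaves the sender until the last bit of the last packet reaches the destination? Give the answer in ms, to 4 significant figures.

Per-hop transmission t_tx = L/R = 1000/6300000000 = 0.00015873 ms.
Per-hop propagation t_prop = 69900/204000000 = 0.342647 ms.
Pipeline fill: first packet needs 2·t_tx to clear all hops; remaining 90 packets each add one t_tx.
Total = (2+91-1)·t_tx + 2·t_prop = 92·0.00015873 + 2·0.342647 = 0.6999 ms.

0.6999 ms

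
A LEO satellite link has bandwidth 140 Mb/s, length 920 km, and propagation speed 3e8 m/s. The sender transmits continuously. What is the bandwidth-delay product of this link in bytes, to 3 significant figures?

53700 bytes

Propagation delay = 920000 / 300000000 = 0.00306667 s.
BDP = R × t_prop = 140000000 × 0.00306667 = 429333 bits.
In bytes: 429333/8 = 53700 bytes.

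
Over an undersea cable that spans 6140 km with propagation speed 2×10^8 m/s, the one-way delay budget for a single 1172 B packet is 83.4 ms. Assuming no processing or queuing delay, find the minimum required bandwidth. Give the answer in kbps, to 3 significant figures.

L = 9376 bits.
Propagation delay = 6140000 / 200000000 = 30.7 ms.
Transmission budget = 83.4 − 30.7 = 52.7 ms.
R ≥ L / t_tx = 9376 bits / 0.0527 s = 178 kbps.

178 kbps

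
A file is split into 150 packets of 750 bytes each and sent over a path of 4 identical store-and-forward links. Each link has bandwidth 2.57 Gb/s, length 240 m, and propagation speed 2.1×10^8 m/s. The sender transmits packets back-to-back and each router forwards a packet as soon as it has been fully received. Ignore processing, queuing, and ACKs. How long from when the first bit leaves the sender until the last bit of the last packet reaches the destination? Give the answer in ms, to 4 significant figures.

0.3618 ms

Per-hop transmission t_tx = L/R = 6000/2570000000 = 0.00233463 ms.
Per-hop propagation t_prop = 240/210000000 = 0.00114286 ms.
Pipeline fill: first packet needs 4·t_tx to clear all hops; remaining 149 packets each add one t_tx.
Total = (4+150-1)·t_tx + 4·t_prop = 153·0.00233463 + 4·0.00114286 = 0.3618 ms.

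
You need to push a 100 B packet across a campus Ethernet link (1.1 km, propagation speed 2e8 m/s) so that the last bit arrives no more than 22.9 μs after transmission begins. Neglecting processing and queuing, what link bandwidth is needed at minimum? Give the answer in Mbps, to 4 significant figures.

L = 800 bits.
Propagation delay = 1100 / 200000000 = 5.5 μs.
Transmission budget = 22.9 − 5.5 = 17.4 μs.
R ≥ L / t_tx = 800 bits / 1.74e-05 s = 45.98 Mbps.

45.98 Mbps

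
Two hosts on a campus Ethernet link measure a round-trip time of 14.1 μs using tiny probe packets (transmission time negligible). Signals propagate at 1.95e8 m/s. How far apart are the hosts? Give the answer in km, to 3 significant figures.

1.37 km

One-way propagation = RTT/2 = 7.05 μs.
d = s × t = 195000000 × 7.05e-06 = 1.37 km.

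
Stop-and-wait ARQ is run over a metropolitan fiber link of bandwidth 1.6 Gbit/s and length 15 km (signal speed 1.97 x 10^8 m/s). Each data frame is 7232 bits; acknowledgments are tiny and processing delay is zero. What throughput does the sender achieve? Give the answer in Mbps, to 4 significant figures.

46.12 Mbps

t_tx = L/R = 7232/1600000000 = 4.52e-06 s.
t_prop = 15000/197000000 = 7.61421e-05 s; RTT = 0.000152284 s.
Cycle = t_tx + RTT = 0.000156804 s.
Throughput = L / cycle = 7232 / 0.000156804 = 46.12 Mbps.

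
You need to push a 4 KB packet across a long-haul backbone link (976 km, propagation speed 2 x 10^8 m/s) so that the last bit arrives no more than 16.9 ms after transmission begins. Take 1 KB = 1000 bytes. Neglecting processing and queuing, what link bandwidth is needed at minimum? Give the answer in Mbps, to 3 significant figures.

2.66 Mbps

L = 32000 bits.
Propagation delay = 976000 / 200000000 = 4.88 ms.
Transmission budget = 16.9 − 4.88 = 12.02 ms.
R ≥ L / t_tx = 32000 bits / 0.01202 s = 2.66 Mbps.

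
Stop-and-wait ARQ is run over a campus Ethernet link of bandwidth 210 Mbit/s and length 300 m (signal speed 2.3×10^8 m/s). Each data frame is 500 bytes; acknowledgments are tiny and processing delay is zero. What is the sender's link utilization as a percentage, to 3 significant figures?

88.0 %

t_tx = L/R = 4000/210000000 = 1.90476e-05 s.
t_prop = 300/2.3e+08 = 1.30435e-06 s; RTT = 2.6087e-06 s.
Cycle = t_tx + RTT = 2.16563e-05 s.
Utilization = t_tx / cycle = 1.90476e-05/2.16563e-05 = 88.0 %.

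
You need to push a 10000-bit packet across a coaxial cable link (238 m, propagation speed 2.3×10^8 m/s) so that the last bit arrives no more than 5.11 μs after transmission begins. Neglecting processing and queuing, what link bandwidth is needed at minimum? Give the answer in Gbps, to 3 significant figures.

2.45 Gbps

Propagation delay = 238 / 2.3e+08 = 1.03478 μs.
Transmission budget = 5.11 − 1.03478 = 4.07522 μs.
R ≥ L / t_tx = 10000 bits / 4.07522e-06 s = 2.45 Gbps.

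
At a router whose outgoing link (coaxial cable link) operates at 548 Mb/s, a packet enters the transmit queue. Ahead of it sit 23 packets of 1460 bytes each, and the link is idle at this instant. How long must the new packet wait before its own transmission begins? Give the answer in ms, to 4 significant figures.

Each queued packet: L/R = 11680/548000000 = 0.0213139 ms.
23 queued → 0.490219 ms.
Queuing delay = 0.4902 ms.

0.4902 ms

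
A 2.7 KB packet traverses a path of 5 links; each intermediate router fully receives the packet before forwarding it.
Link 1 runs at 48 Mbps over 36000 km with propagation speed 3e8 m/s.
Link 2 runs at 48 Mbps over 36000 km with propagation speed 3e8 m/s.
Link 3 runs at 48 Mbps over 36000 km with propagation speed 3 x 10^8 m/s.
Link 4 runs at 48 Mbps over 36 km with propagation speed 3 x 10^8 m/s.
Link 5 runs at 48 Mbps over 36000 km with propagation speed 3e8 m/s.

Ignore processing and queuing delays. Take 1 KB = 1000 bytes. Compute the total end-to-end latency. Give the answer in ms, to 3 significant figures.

482 ms

L = 21600 bits.
Transmission delay per hop = L/R = 21600/48000000 = 0.45 ms; 5 hops → 2.25 ms.
Propagation delays (d/s per hop): 120, 120, 120, 0.12, 120 ms; sum = 480.12 ms.
End-to-end = 482 ms.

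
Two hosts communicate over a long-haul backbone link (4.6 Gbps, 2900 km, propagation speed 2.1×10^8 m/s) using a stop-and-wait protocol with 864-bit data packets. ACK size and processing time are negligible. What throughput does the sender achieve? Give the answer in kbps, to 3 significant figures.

31.3 kbps

t_tx = L/R = 864/4600000000 = 1.87826e-07 s.
t_prop = 2900000/210000000 = 0.0138095 s; RTT = 0.027619 s.
Cycle = t_tx + RTT = 0.0276192 s.
Throughput = L / cycle = 864 / 0.0276192 = 31.3 kbps.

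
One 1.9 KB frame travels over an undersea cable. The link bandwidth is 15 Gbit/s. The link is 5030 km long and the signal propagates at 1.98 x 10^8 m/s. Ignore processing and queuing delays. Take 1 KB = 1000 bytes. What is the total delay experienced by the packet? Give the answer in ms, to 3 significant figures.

L = 15200 bits.
Transmission delay = L/R = 15200 / 15000000000 = 0.00101333 ms.
Propagation delay = d/s = 5030000 m / 198000000 m/s = 25.404 ms.
Total = 25.4 ms.

25.4 ms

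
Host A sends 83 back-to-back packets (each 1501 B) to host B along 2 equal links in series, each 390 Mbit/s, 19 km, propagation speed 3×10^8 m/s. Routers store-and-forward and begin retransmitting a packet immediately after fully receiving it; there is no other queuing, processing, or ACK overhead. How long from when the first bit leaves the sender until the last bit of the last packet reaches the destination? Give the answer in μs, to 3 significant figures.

Per-hop transmission t_tx = L/R = 12008/390000000 = 30.7897 μs.
Per-hop propagation t_prop = 19000/300000000 = 63.3333 μs.
Pipeline fill: first packet needs 2·t_tx to clear all hops; remaining 82 packets each add one t_tx.
Total = (2+83-1)·t_tx + 2·t_prop = 84·30.7897 + 2·63.3333 = 2710 μs.

2710 μs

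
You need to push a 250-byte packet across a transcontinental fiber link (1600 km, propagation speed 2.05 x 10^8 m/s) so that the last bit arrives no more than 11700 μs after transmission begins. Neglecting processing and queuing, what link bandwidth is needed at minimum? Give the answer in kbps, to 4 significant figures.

513.5 kbps

L = 2000 bits.
Propagation delay = 1600000 / 2.05e+08 = 7804.88 μs.
Transmission budget = 11700 − 7804.88 = 3895.12 μs.
R ≥ L / t_tx = 2000 bits / 0.00389512 s = 513.5 kbps.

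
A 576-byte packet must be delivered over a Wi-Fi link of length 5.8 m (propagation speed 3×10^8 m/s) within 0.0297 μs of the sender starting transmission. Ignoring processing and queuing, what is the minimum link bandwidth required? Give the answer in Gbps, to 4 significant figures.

L = 4608 bits.
Propagation delay = 5.8 / 300000000 = 0.0193333 μs.
Transmission budget = 0.0297 − 0.0193333 = 0.0103667 μs.
R ≥ L / t_tx = 4608 bits / 1.03667e-08 s = 444.5 Gbps.

444.5 Gbps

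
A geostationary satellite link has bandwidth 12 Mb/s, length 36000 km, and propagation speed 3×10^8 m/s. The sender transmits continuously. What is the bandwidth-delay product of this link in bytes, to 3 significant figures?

180000 bytes

Propagation delay = 36000000 / 300000000 = 0.12 s.
BDP = R × t_prop = 12000000 × 0.12 = 1440000 bits.
In bytes: 1440000/8 = 180000 bytes.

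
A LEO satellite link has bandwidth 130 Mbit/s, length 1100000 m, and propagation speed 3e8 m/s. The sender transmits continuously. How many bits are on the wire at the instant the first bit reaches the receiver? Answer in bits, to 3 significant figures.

Propagation delay = 1100000 / 300000000 = 0.00366667 s.
BDP = R × t_prop = 130000000 × 0.00366667 = 476667 bits.

477000 bits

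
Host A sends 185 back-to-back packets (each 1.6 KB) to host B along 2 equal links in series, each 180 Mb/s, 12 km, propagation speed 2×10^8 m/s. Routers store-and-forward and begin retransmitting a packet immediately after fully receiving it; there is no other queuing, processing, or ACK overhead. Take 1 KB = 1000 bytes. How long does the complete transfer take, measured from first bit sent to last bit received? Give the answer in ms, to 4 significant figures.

Per-hop transmission t_tx = L/R = 12800/180000000 = 0.0711111 ms.
Per-hop propagation t_prop = 12000/200000000 = 0.06 ms.
Pipeline fill: first packet needs 2·t_tx to clear all hops; remaining 184 packets each add one t_tx.
Total = (2+185-1)·t_tx + 2·t_prop = 186·0.0711111 + 2·0.06 = 13.35 ms.

13.35 ms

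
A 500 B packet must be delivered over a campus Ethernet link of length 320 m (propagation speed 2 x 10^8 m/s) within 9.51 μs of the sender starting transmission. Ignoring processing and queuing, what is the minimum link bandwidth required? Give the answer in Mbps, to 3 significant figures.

L = 4000 bits.
Propagation delay = 320 / 200000000 = 1.6 μs.
Transmission budget = 9.51 − 1.6 = 7.91 μs.
R ≥ L / t_tx = 4000 bits / 7.91e-06 s = 506 Mbps.

506 Mbps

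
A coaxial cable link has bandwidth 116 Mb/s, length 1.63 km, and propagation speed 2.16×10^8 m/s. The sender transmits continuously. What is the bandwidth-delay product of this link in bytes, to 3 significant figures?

Propagation delay = 1630 / 216000000 = 7.5463e-06 s.
BDP = R × t_prop = 116000000 × 7.5463e-06 = 875.37 bits.
In bytes: 875.37/8 = 109 bytes.

109 bytes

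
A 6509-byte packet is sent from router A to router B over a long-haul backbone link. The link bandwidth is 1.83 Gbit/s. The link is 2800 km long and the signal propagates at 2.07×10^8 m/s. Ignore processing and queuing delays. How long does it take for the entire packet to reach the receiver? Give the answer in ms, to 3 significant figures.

13.6 ms

L = 6509 × 8 = 52072 bits.
Transmission delay = L/R = 52072 / 1830000000 = 0.0284546 ms.
Propagation delay = d/s = 2800000 m / 2.07e+08 m/s = 13.5266 ms.
Total = 13.6 ms.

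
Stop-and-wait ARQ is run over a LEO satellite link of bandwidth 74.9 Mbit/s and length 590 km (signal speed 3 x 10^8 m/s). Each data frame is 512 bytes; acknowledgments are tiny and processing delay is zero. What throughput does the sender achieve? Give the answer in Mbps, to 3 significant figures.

t_tx = L/R = 4096/74900000 = 5.46862e-05 s.
t_prop = 590000/300000000 = 0.00196667 s; RTT = 0.00393333 s.
Cycle = t_tx + RTT = 0.00398802 s.
Throughput = L / cycle = 4096 / 0.00398802 = 1.03 Mbps.

1.03 Mbps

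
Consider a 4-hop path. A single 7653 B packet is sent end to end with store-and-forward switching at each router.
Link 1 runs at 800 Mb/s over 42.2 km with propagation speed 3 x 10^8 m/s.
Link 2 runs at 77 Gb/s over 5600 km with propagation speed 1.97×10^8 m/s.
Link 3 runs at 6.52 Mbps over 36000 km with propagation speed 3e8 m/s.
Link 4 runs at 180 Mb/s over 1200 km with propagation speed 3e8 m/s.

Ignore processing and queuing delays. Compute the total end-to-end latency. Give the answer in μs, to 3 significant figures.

162000 μs

L = 7653 × 8 = 61224 bits.
Transmission delays (L/R per hop): 76.53, 0.795117, 9390.18, 340.133 μs; sum = 9807.64 μs.
Propagation delays (d/s per hop): 140.667, 28426.4, 120000, 4000 μs; sum = 152567 μs.
End-to-end = 162000 μs.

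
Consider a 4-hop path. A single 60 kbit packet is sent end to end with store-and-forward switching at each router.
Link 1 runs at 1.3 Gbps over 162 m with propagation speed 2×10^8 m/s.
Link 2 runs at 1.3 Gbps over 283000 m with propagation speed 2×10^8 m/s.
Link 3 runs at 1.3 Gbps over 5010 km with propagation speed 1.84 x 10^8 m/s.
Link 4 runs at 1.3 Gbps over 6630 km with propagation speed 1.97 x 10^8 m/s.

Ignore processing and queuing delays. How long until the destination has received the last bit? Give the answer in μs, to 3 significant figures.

62500 μs

L = 60000 bits.
Transmission delay per hop = L/R = 60000/1300000000 = 46.1538 μs; 4 hops → 184.615 μs.
Propagation delays (d/s per hop): 0.81, 1415, 27228.3, 33654.8 μs; sum = 62298.9 μs.
End-to-end = 62500 μs.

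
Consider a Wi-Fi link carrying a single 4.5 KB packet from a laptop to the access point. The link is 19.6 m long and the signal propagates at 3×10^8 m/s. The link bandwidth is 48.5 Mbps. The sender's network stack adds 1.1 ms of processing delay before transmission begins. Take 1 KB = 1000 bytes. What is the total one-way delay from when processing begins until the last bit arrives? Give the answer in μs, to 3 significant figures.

L = 36000 bits.
Transmission delay = L/R = 36000 / 48500000 = 742.268 μs.
Propagation delay = d/s = 19.6 m / 300000000 m/s = 0.0653333 μs.
Plus processing delay 1.1 ms = 1100 μs.
Total = 1840 μs.

1840 μs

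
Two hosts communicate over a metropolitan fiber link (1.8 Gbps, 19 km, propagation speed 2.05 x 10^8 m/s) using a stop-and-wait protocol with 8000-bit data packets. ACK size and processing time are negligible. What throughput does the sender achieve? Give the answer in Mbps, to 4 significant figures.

t_tx = L/R = 8000/1800000000 = 4.44444e-06 s.
t_prop = 19000/2.05e+08 = 9.26829e-05 s; RTT = 0.000185366 s.
Cycle = t_tx + RTT = 0.00018981 s.
Throughput = L / cycle = 8000 / 0.00018981 = 42.15 Mbps.

42.15 Mbps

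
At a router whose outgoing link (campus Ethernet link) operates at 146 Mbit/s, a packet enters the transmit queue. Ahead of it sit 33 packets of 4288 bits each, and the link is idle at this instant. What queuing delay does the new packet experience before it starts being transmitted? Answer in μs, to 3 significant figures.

969 μs

Each queued packet: L/R = 4288/146000000 = 29.3699 μs.
33 queued → 969.205 μs.
Queuing delay = 969 μs.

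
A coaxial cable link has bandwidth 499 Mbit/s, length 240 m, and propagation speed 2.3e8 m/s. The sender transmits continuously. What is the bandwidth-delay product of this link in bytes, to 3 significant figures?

Propagation delay = 240 / 2.3e+08 = 1.04348e-06 s.
BDP = R × t_prop = 499000000 × 1.04348e-06 = 520.696 bits.
In bytes: 520.696/8 = 65.1 bytes.

65.1 bytes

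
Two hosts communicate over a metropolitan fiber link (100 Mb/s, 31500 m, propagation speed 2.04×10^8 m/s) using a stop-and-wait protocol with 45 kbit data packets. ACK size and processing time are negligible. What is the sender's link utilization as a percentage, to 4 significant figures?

t_tx = L/R = 45000/100000000 = 0.00045 s.
t_prop = 31500/204000000 = 0.000154412 s; RTT = 0.000308824 s.
Cycle = t_tx + RTT = 0.000758824 s.
Utilization = t_tx / cycle = 0.00045/0.000758824 = 59.30 %.

59.30 %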